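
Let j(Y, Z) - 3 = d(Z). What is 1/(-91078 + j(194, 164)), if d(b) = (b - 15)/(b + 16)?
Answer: -180/16393351 ≈ -1.0980e-5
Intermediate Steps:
d(b) = (-15 + b)/(16 + b)
j(Y, Z) = 3 + (-15 + Z)/(16 + Z)
1/(-91078 + j(194, 164)) = 1/(-91078 + (33 + 4*164)/(16 + 164)) = 1/(-91078 + (33 + 656)/180) = 1/(-91078 + (1/180)*689) = 1/(-91078 + 689/180) = 1/(-16393351/180) = -180/16393351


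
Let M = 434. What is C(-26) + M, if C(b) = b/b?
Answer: 435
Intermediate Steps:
C(b) = 1
C(-26) + M = 1 + 434 = 435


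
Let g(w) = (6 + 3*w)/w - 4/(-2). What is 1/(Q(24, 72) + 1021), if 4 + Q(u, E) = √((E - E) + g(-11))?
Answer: 11187/11377130 - 7*√11/11377130 ≈ 0.00098125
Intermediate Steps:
g(w) = 2 + (6 + 3*w)/w (g(w) = (6 + 3*w)/w - 4*(-½) = (6 + 3*w)/w + 2 = 2 + (6 + 3*w)/w)
Q(u, E) = -4 + 7*√11/11 (Q(u, E) = -4 + √((E - E) + (5 + 6/(-11))) = -4 + √(0 + (5 + 6*(-1/11))) = -4 + √(0 + (5 - 6/11)) = -4 + √(0 + 49/11) = -4 + √(49/11) = -4 + 7*√11/11)
1/(Q(24, 72) + 1021) = 1/((-4 + 7*√11/11) + 1021) = 1/(1017 + 7*√11/11)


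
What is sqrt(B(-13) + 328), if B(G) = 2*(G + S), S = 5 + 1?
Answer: sqrt(314) ≈ 17.720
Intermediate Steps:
S = 6
B(G) = 12 + 2*G (B(G) = 2*(G + 6) = 2*(6 + G) = 12 + 2*G)
sqrt(B(-13) + 328) = sqrt((12 + 2*(-13)) + 328) = sqrt((12 - 26) + 328) = sqrt(-14 + 328) = sqrt(314)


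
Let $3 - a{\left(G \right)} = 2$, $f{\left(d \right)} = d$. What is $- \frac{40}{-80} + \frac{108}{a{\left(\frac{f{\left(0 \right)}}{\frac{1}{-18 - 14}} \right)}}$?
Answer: $\frac{217}{2} \approx 108.5$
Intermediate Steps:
$a{\left(G \right)} = 1$ ($a{\left(G \right)} = 3 - 2 = 1$)
$- \frac{40}{-80} + \frac{108}{a{\left(\frac{f{\left(0 \right)}}{\frac{1}{-18 - 14}} \right)}} = - \frac{40}{-80} + \frac{108}{1} = \left(-40\right) \left(- \frac{1}{80}\right) + 108 \cdot 1 = \frac{1}{2} + 108 = \frac{217}{2}$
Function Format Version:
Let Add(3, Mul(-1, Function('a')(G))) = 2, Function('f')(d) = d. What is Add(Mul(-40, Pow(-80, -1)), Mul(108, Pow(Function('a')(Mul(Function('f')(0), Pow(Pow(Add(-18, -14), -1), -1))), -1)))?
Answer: Rational(217, 2) ≈ 108.50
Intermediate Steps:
Function('a')(G) = 1 (Function('a')(G) = Add(3, Mul(-1, 2)) = Add(3, -2) = 1)
Add(Mul(-40, Pow(-80, -1)), Mul(108, Pow(Function('a')(Mul(Function('f')(0), Pow(Pow(Add(-18, -14), -1), -1))), -1))) = Add(Mul(-40, Pow(-80, -1)), Mul(108, Pow(1, -1))) = Add(Mul(-40, Rational(-1, 80)), Mul(108, 1)) = Add(Rational(1, 2), 108) = Rational(217, 2)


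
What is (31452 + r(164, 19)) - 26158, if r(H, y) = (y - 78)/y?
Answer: 100527/19 ≈ 5290.9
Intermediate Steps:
r(H, y) = (-78 + y)/y
(31452 + r(164, 19)) - 26158 = (31452 + (-78 + 19)/19) - 26158 = (31452 + (1/19)*(-59)) - 26158 = (31452 - 59/19) - 26158 = 597529/19 - 26158 = 100527/19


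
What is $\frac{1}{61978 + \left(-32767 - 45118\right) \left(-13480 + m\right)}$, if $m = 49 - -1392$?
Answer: $\frac{1}{937719493} \approx 1.0664 \cdot 10^{-9}$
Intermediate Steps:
$m = 1441$ ($m = 49 + 1392 = 1441$)
$\frac{1}{61978 + \left(-32767 - 45118\right) \left(-13480 + m\right)} = \frac{1}{61978 + \left(-32767 - 45118\right) \left(-13480 + 1441\right)} = \frac{1}{61978 - -937657515} = \frac{1}{61978 + 937657515} = \frac{1}{937719493}$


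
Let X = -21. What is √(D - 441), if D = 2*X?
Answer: I*√483 ≈ 21.977*I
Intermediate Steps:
D = -42 (D = 2*(-21) = -42)
√(D - 441) = √(-42 - 441) = √(-483) = I*√483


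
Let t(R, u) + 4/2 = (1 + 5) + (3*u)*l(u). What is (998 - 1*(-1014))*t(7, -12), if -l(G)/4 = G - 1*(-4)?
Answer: -2309776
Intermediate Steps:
l(G) = -16 - 4*G (l(G) = -4*(G - 1*(-4)) = -4*(G + 4) = -4*(4 + G) = -16 - 4*G)
t(R, u) = 4 + 3*u*(-16 - 4*u) (t(R, u) = -2 + ((1 + 5) + (3*u)*(-16 - 4*u)) = -2 + (6 + 3*u*(-16 - 4*u)) = 4 + 3*u*(-16 - 4*u))
(998 - 1*(-1014))*t(7, -12) = (998 - 1*(-1014))*(4 - 12*(-12)*(4 - 12)) = (998 + 1014)*(4 - 12*(-12)*(-8)) = 2012*(4 - 1152) = 2012*(-1148) = -2309776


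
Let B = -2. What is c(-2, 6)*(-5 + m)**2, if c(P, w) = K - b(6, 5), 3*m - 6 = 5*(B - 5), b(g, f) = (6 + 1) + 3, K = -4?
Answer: -27104/9 ≈ -3011.6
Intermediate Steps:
b(g, f) = 10 (b(g, f) = 7 + 3 = 10)
m = -29/3 (m = 2 + (5*(-2 - 5))/3 = 2 + (5*(-7))/3 = 2 + (1/3)*(-35) = 2 - 35/3 = -29/3 ≈ -9.6667)
c(P, w) = -14 (c(P, w) = -4 - 1*10 = -4 - 10 = -14)
c(-2, 6)*(-5 + m)**2 = -14*(-5 - 29/3)**2 = -14*(-44/3)**2 = -14*1936/9 = -27104/9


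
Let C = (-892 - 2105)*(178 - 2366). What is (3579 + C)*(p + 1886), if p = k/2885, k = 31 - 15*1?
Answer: 7139861860578/577 ≈ 1.2374e+10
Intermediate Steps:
C = 6557436 (C = -2997*(-2188) = 6557436)
k = 16 (k = 31 - 15 = 16)
p = 16/2885 ≈ 0.0055459
(3579 + C)*(p + 1886) = (3579 + 6557436)*(16/2885 + 1886) = 6561015*(5441126/2885) = 7139861860578/577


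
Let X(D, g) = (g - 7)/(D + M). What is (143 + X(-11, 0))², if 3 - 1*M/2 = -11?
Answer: 5875776/289 ≈ 20331.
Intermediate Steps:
M = 28 (M = 6 - 2*(-11) = 6 + 22 = 28)
X(D, g) = (-7 + g)/(28 + D) (X(D, g) = (g - 7)/(D + 28) = (-7 + g)/(28 + D))
(143 + X(-11, 0))² = (143 + (-7 + 0)/(28 - 11))² = (143 - 7/17)² = (2424/17)² = 5875776/289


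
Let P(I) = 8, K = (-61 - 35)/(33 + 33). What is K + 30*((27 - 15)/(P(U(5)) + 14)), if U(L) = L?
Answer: 164/11 ≈ 14.909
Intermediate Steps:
K = -16/11 (K = -96/66 = -96*1/66 = -16/11 ≈ -1.4545)
K + 30*((27 - 15)/(P(U(5)) + 14)) = -16/11 + 30*((27 - 15)/(8 + 14)) = -16/11 + 30*(12/22) = -16/11 + 30*(12*(1/22)) = -16/11 + 30*(6/11) = -16/11 + 180/11 = 164/11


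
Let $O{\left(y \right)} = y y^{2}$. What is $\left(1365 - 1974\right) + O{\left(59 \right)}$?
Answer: $204770$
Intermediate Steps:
$O{\left(y \right)} = y^{3}$
$\left(1365 - 1974\right) + O{\left(59 \right)} = \left(1365 - 1974\right) + 59^{3} = -609 + 205379 = 204770$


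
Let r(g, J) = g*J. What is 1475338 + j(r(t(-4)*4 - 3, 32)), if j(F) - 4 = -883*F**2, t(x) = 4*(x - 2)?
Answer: -8860510450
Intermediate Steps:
t(x) = -8 + 4*x (t(x) = 4*(-2 + x) = -8 + 4*x)
r(g, J) = J*g
j(F) = 4 - 883*F**2
1475338 + j(r(t(-4)*4 - 3, 32)) = 1475338 + (4 - 883*1024*((-8 + 4*(-4))*4 - 3)**2) = 1475338 + (4 - 883*1024*((-8 - 16)*4 - 3)**2) = 1475338 + (4 - 883*1024*(-24*4 - 3)**2) = 1475338 + (4 - 883*1024*(-96 - 3)**2) = 1475338 + (4 - 883*(32*(-99))**2) = 1475338 + (4 - 883*(-3168)**2) = 1475338 + (4 - 883*10036224) = 1475338 + (4 - 8861985792) = 1475338 - 8861985788 = -8860510450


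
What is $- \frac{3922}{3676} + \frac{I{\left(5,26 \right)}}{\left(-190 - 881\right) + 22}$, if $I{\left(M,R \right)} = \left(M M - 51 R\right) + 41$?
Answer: $\frac{258791}{1928062} \approx 0.13422$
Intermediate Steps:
$I{\left(M,R \right)} = 41 + M^{2} - 51 R$ ($I{\left(M,R \right)} = \left(M^{2} - 51 R\right) + 41 = 41 + M^{2} - 51 R$)
$- \frac{3922}{3676} + \frac{I{\left(5,26 \right)}}{\left(-190 - 881\right) + 22} = - \frac{3922}{3676} + \frac{41 + 5^{2} - 1326}{\left(-190 - 881\right) + 22} = \left(-3922\right) \frac{1}{3676} + \frac{41 + 25 - 1326}{-1071 + 22} = - \frac{1961}{1838} - \frac{1260}{-1049} = - \frac{1961}{1838} - - \frac{1260}{1049} = - \frac{1961}{1838} + \frac{1260}{1049} = \frac{258791}{1928062}$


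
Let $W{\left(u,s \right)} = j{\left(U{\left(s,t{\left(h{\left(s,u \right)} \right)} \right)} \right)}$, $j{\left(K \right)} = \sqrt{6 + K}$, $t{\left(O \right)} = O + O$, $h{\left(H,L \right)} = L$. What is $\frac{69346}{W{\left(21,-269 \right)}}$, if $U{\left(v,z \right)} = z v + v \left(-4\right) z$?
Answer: $\frac{34673 \sqrt{339}}{1695} \approx 376.64$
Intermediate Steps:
$t{\left(O \right)} = 2 O$
$U{\left(v,z \right)} = - 3 v z$ ($U{\left(v,z \right)} = v z + - 4 v z = v z - 4 v z = - 3 v z$)
$W{\left(u,s \right)} = \sqrt{6 - 6 s u}$ ($W{\left(u,s \right)} = \sqrt{6 - 3 s 2 u} = \sqrt{6 - 6 s u}$)
$\frac{69346}{W{\left(21,-269 \right)}} = \frac{69346}{\sqrt{6 - \left(-1614\right) 21}} = \frac{69346}{\sqrt{6 + 33894}} = \frac{69346}{\sqrt{33900}} = \frac{69346}{10 \sqrt{339}} = 69346 \frac{\sqrt{339}}{3390} = \frac{34673 \sqrt{339}}{1695}$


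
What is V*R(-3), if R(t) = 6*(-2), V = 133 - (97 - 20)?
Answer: -672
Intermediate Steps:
V = 56 (V = 133 - 1*77 = 133 - 77 = 56)
R(t) = -12
V*R(-3) = 56*(-12) = -672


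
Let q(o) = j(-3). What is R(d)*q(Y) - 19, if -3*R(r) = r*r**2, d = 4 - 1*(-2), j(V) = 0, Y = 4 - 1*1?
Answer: -19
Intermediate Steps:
Y = 3 (Y = 4 - 1 = 3)
d = 6 (d = 4 + 2 = 6)
R(r) = -r**3/3 (R(r) = -r*r**2/3 = -r**3/3)
q(o) = 0
R(d)*q(Y) - 19 = -1/3*6**3*0 - 19 = -1/3*216*0 - 19 = -72*0 - 19 = 0 - 19 = -19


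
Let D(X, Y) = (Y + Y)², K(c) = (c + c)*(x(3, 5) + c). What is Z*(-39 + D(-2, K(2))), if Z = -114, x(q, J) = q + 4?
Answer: -586530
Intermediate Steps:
x(q, J) = 4 + q
K(c) = 2*c*(7 + c) (K(c) = (c + c)*((4 + 3) + c) = (2*c)*(7 + c) = 2*c*(7 + c))
D(X, Y) = 4*Y² (D(X, Y) = (2*Y)² = 4*Y²)
Z*(-39 + D(-2, K(2))) = -114*(-39 + 4*(2*2*(7 + 2))²) = -114*(-39 + 4*(2*2*9)²) = -114*(-39 + 4*36²) = -114*(-39 + 4*1296) = -114*(-39 + 5184) = -114*5145 = -586530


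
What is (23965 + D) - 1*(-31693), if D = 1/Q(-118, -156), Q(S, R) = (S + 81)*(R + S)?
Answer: 564260805/10138 ≈ 55658.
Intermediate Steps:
Q(S, R) = (81 + S)*(R + S)
D = 1/10138 (D = 1/((-118)**2 + 81*(-156) + 81*(-118) - 156*(-118)) = 1/(13924 - 12636 - 9558 + 18408) = 1/10138 ≈ 9.8639e-5)
(23965 + D) - 1*(-31693) = (23965 + 1/10138) - 1*(-31693) = 242957171/10138 + 31693 = 564260805/10138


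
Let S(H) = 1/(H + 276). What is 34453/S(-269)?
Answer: 241171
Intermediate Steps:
S(H) = 1/(276 + H)
34453/S(-269) = 34453/(1/(276 - 269)) = 34453/(1/7) = 34453/(⅐) = 34453*7 = 241171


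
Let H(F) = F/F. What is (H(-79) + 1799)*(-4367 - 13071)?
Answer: -31388400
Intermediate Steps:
H(F) = 1
(H(-79) + 1799)*(-4367 - 13071) = (1 + 1799)*(-4367 - 13071) = 1800*(-17438) = -31388400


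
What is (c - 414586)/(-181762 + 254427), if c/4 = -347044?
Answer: -1802762/72665 ≈ -24.809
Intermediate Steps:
c = -1388176 (c = 4*(-347044) = -1388176)
(c - 414586)/(-181762 + 254427) = (-1388176 - 414586)/(-181762 + 254427) = -1802762/72665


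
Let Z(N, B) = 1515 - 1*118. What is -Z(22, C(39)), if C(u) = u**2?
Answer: -1397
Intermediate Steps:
Z(N, B) = 1397 (Z(N, B) = 1515 - 118 = 1397)
-Z(22, C(39)) = -1*1397 = -1397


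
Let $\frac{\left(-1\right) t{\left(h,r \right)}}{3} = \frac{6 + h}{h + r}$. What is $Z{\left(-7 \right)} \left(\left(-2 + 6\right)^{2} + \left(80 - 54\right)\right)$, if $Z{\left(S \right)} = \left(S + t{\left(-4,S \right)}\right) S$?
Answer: $\frac{20874}{11} \approx 1897.6$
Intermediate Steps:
$t{\left(h,r \right)} = - \frac{3 \left(6 + h\right)}{h + r}$ ($t{\left(h,r \right)} = - 3 \frac{6 + h}{h + r} = - \frac{3 \left(6 + h\right)}{h + r}$)
$Z{\left(S \right)} = S \left(S - \frac{6}{-4 + S}\right)$ ($Z{\left(S \right)} = \left(S + \frac{3 \left(-6 - -4\right)}{-4 + S}\right) S = \left(S + \frac{3 \left(-6 + 4\right)}{-4 + S}\right) S = \left(S + 3 \frac{1}{-4 + S} \left(-2\right)\right) S = \left(S - \frac{6}{-4 + S}\right) S = S \left(S - \frac{6}{-4 + S}\right)$)
$Z{\left(-7 \right)} \left(\left(-2 + 6\right)^{2} + \left(80 - 54\right)\right) = - \frac{7 \left(-6 - 7 \left(-4 - 7\right)\right)}{-4 - 7} \left(\left(-2 + 6\right)^{2} + \left(80 - 54\right)\right) = - \frac{7 \left(-6 - -77\right)}{-11} \left(4^{2} + \left(80 - 54\right)\right) = \left(-7\right) \left(- \frac{1}{11}\right) \left(-6 + 77\right) \left(16 + 26\right) = \left(-7\right) \left(- \frac{1}{11}\right) 71 \cdot 42 = \frac{497}{11} \cdot 42 = \frac{20874}{11}$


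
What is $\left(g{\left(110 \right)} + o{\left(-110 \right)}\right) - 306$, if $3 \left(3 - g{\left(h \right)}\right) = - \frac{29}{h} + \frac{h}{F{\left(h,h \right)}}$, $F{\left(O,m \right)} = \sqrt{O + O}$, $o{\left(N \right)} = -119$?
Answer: $- \frac{139231}{330} - \frac{\sqrt{55}}{3} \approx -424.38$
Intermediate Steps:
$F{\left(O,m \right)} = \sqrt{2} \sqrt{O}$ ($F{\left(O,m \right)} = \sqrt{2 O} = \sqrt{2} \sqrt{O}$)
$g{\left(h \right)} = 3 + \frac{29}{3 h} - \frac{\sqrt{2} \sqrt{h}}{6}$ ($g{\left(h \right)} = 3 - \frac{- \frac{29}{h} + \frac{h}{\sqrt{2} \sqrt{h}}}{3} = 3 - \frac{- \frac{29}{h} + h \frac{\sqrt{2}}{2 \sqrt{h}}}{3} = 3 - \frac{- \frac{29}{h} + \frac{\sqrt{2} \sqrt{h}}{2}}{3} = 3 - \left(- \frac{29}{3 h} + \frac{\sqrt{2} \sqrt{h}}{6}\right) = 3 + \frac{29}{3 h} - \frac{\sqrt{2} \sqrt{h}}{6}$)
$\left(g{\left(110 \right)} + o{\left(-110 \right)}\right) - 306 = \left(\frac{58 + 110 \left(18 - \sqrt{2} \sqrt{110}\right)}{6 \cdot 110} - 119\right) - 306 = \left(\frac{1}{6} \cdot \frac{1}{110} \left(58 + 110 \left(18 - 2 \sqrt{55}\right)\right) - 119\right) - 306 = \left(\frac{1}{6} \cdot \frac{1}{110} \left(58 + \left(1980 - 220 \sqrt{55}\right)\right) - 119\right) - 306 = \left(\frac{1}{6} \cdot \frac{1}{110} \left(2038 - 220 \sqrt{55}\right) - 119\right) - 306 = \left(\left(\frac{1019}{330} - \frac{\sqrt{55}}{3}\right) - 119\right) - 306 = \left(- \frac{38251}{330} - \frac{\sqrt{55}}{3}\right) - 306 = - \frac{139231}{330} - \frac{\sqrt{55}}{3}$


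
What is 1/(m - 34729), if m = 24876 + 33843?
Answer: 1/23990 ≈ 4.1684e-5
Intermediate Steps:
m = 58719
1/(m - 34729) = 1/(58719 - 34729) = 1/23990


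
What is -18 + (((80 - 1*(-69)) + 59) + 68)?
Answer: 258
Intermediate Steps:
-18 + (((80 - 1*(-69)) + 59) + 68) = -18 + (((80 + 69) + 59) + 68) = -18 + ((149 + 59) + 68) = -18 + (208 + 68) = -18 + 276 = 258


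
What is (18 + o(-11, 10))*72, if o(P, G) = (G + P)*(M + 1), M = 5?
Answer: 864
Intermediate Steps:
o(P, G) = 6*G + 6*P (o(P, G) = (G + P)*(5 + 1) = (G + P)*6 = 6*G + 6*P)
(18 + o(-11, 10))*72 = (18 + (6*10 + 6*(-11)))*72 = (18 + (60 - 66))*72 = (18 - 6)*72 = 12*72 = 864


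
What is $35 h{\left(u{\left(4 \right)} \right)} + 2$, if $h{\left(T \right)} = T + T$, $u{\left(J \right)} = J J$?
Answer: $1122$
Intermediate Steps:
$u{\left(J \right)} = J^{2}$
$h{\left(T \right)} = 2 T$
$35 h{\left(u{\left(4 \right)} \right)} + 2 = 35 \cdot 2 \cdot 4^{2} + 2 = 35 \cdot 2 \cdot 16 + 2 = 35 \cdot 32 + 2 = 1120 + 2 = 1122$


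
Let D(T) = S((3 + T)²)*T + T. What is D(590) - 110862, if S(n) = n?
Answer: 207362638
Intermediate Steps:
D(T) = T + T*(3 + T)² (D(T) = (3 + T)²*T + T = T*(3 + T)² + T = T + T*(3 + T)²)
D(590) - 110862 = 590*(1 + (3 + 590)²) - 110862 = 590*(1 + 593²) - 110862 = 590*(1 + 351649) - 110862 = 590*351650 - 110862 = 207473500 - 110862 = 207362638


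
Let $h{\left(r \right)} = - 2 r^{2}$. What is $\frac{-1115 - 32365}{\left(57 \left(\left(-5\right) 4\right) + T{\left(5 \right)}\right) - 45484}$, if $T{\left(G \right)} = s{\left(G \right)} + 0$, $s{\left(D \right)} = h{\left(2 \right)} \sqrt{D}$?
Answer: $\frac{24390180}{33965579} - \frac{4185 \sqrt{5}}{33965579} \approx 0.71781$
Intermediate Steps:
$s{\left(D \right)} = - 8 \sqrt{D}$ ($s{\left(D \right)} = - 2 \cdot 2^{2} \sqrt{D} = \left(-2\right) 4 \sqrt{D} = - 8 \sqrt{D}$)
$T{\left(G \right)} = - 8 \sqrt{G}$ ($T{\left(G \right)} = - 8 \sqrt{G} + 0 = - 8 \sqrt{G}$)
$\frac{-1115 - 32365}{\left(57 \left(\left(-5\right) 4\right) + T{\left(5 \right)}\right) - 45484} = \frac{-1115 - 32365}{\left(57 \left(\left(-5\right) 4\right) - 8 \sqrt{5}\right) - 45484} = - \frac{33480}{\left(57 \left(-20\right) - 8 \sqrt{5}\right) - 45484} = - \frac{33480}{\left(-1140 - 8 \sqrt{5}\right) - 45484} = - \frac{33480}{-46624 - 8 \sqrt{5}}$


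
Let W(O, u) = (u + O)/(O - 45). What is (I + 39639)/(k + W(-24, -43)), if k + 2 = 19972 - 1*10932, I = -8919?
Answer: 2119680/623689 ≈ 3.3986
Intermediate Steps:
k = 9038 (k = -2 + (19972 - 1*10932) = -2 + (19972 - 10932) = -2 + 9040 = 9038)
W(O, u) = (O + u)/(-45 + O)
(I + 39639)/(k + W(-24, -43)) = (-8919 + 39639)/(9038 + (-24 - 43)/(-45 - 24)) = 30720/(9038 - 67/(-69)) = 30720/(9038 - 1/69*(-67)) = 30720/(9038 + 67/69) = 30720/(623689/69) = 30720*(69/623689) = 2119680/623689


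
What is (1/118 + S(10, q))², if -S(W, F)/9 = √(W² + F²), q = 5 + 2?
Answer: 168048757/13924 - 9*√149/59 ≈ 12067.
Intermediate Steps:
q = 7
S(W, F) = -9*√(F² + W²) (S(W, F) = -9*√(W² + F²) = -9*√(F² + W²))
(1/118 + S(10, q))² = (1/118 - 9*√(7² + 10²))² = (1/118 - 9*√(49 + 100))² = (1/118 - 9*√149)²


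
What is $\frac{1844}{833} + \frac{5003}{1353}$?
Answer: $\frac{6662431}{1127049} \approx 5.9114$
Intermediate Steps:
$\frac{1844}{833} + \frac{5003}{1353} = \frac{6662431}{1127049}$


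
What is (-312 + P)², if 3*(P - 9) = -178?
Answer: 1181569/9 ≈ 1.3129e+5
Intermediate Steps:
P = -151/3 (P = 9 + (⅓)*(-178) = 9 - 178/3 = -151/3 ≈ -50.333)
(-312 + P)² = (-312 - 151/3)² = (-1087/3)² = 1181569/9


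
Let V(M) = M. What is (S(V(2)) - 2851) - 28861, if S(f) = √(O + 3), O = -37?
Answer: -31712 + I*√34 ≈ -31712.0 + 5.831*I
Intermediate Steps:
S(f) = I*√34 (S(f) = √(-37 + 3) = √(-34) = I*√34)
(S(V(2)) - 2851) - 28861 = (I*√34 - 2851) - 28861 = (-2851 + I*√34) - 28861 = -31712 + I*√34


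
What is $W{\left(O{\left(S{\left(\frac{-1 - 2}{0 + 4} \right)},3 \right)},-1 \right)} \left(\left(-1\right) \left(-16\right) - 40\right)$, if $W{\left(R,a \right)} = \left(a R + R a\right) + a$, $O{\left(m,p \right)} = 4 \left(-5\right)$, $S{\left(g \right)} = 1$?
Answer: $-936$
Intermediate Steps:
$O{\left(m,p \right)} = -20$
$W{\left(R,a \right)} = a + 2 R a$ ($W{\left(R,a \right)} = \left(R a + R a\right) + a = 2 R a + a = a + 2 R a$)
$W{\left(O{\left(S{\left(\frac{-1 - 2}{0 + 4} \right)},3 \right)},-1 \right)} \left(\left(-1\right) \left(-16\right) - 40\right) = - (1 + 2 \left(-20\right)) \left(\left(-1\right) \left(-16\right) - 40\right) = - (1 - 40) \left(16 - 40\right) = \left(-1\right) \left(-39\right) \left(-24\right) = 39 \left(-24\right) = -936$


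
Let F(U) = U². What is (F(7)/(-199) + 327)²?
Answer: 4228120576/39601 ≈ 1.0677e+5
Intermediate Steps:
(F(7)/(-199) + 327)² = (7²/(-199) + 327)² = (49*(-1/199) + 327)² = (-49/199 + 327)² = (65024/199)² = 4228120576/39601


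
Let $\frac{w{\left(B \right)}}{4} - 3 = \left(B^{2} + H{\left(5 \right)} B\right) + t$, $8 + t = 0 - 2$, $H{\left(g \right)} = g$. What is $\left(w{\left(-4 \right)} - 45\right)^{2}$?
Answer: $7921$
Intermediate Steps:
$t = -10$ ($t = -8 + \left(0 - 2\right) = -8 - 2 = -10$)
$w{\left(B \right)} = -28 + 4 B^{2} + 20 B$ ($w{\left(B \right)} = 12 + 4 \left(\left(B^{2} + 5 B\right) - 10\right) = 12 + 4 \left(-10 + B^{2} + 5 B\right) = 12 + \left(-40 + 4 B^{2} + 20 B\right) = -28 + 4 B^{2} + 20 B$)
$\left(w{\left(-4 \right)} - 45\right)^{2} = \left(\left(-28 + 4 \left(-4\right)^{2} + 20 \left(-4\right)\right) - 45\right)^{2} = \left(\left(-28 + 4 \cdot 16 - 80\right) - 45\right)^{2} = \left(\left(-28 + 64 - 80\right) - 45\right)^{2} = \left(-44 - 45\right)^{2} = \left(-89\right)^{2} = 7921$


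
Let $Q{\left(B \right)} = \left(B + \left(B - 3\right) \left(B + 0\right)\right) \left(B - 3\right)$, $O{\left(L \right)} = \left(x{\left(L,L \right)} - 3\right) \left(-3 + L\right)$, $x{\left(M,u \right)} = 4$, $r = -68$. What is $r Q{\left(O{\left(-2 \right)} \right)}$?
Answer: $19040$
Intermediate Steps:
$O{\left(L \right)} = -3 + L$ ($O{\left(L \right)} = \left(4 - 3\right) \left(-3 + L\right) = 1 \left(-3 + L\right) = -3 + L$)
$Q{\left(B \right)} = \left(-3 + B\right) \left(B + B \left(-3 + B\right)\right)$ ($Q{\left(B \right)} = \left(B + \left(-3 + B\right) B\right) \left(-3 + B\right) = \left(B + B \left(-3 + B\right)\right) \left(-3 + B\right) = \left(-3 + B\right) \left(B + B \left(-3 + B\right)\right)$)
$r Q{\left(O{\left(-2 \right)} \right)} = - 68 \left(-3 - 2\right) \left(6 + \left(-3 - 2\right)^{2} - 5 \left(-3 - 2\right)\right) = - 68 \left(- 5 \left(6 + \left(-5\right)^{2} - -25\right)\right) = - 68 \left(- 5 \left(6 + 25 + 25\right)\right) = - 68 \left(\left(-5\right) 56\right) = \left(-68\right) \left(-280\right) = 19040$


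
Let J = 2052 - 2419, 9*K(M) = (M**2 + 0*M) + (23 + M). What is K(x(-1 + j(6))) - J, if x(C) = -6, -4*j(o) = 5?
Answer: 3356/9 ≈ 372.89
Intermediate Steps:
j(o) = -5/4 (j(o) = -1/4*5 = -5/4)
K(M) = 23/9 + M/9 + M**2/9 (K(M) = ((M**2 + 0*M) + (23 + M))/9 = ((M**2 + 0) + (23 + M))/9 = (M**2 + (23 + M))/9 = (23 + M + M**2)/9 = 23/9 + M/9 + M**2/9)
J = -367
K(x(-1 + j(6))) - J = (23/9 + (1/9)*(-6) + (1/9)*(-6)**2) - 1*(-367) = (23/9 - 2/3 + (1/9)*36) + 367 = (23/9 - 2/3 + 4) + 367 = 53/9 + 367 = 3356/9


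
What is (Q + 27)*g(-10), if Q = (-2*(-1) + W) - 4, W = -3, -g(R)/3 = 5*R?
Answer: 3300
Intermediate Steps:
g(R) = -15*R
Q = -5 (Q = (-2*(-1) - 3) - 4 = (2 - 3) - 4 = -1 - 4 = -5)
(Q + 27)*g(-10) = (-5 + 27)*(-15*(-10)) = 22*150 = 3300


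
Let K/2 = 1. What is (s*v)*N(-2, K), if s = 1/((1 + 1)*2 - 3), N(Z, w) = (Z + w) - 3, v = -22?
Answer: 66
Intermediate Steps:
K = 2 (K = 2*1 = 2)
N(Z, w) = -3 + Z + w
s = 1 (s = 1/(2*2 - 3) = 1/(4 - 3) = 1/1 = 1)
(s*v)*N(-2, K) = (1*(-22))*(-3 - 2 + 2) = -22*(-3) = 66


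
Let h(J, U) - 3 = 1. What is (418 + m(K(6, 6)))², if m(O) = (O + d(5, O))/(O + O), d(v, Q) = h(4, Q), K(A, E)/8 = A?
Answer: 100902025/576 ≈ 1.7518e+5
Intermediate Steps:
h(J, U) = 4 (h(J, U) = 3 + 1 = 4)
K(A, E) = 8*A
d(v, Q) = 4
m(O) = (4 + O)/(2*O) (m(O) = (O + 4)/(O + O) = (4 + O)/((2*O)) = (4 + O)*(1/(2*O)) = (4 + O)/(2*O))
(418 + m(K(6, 6)))² = (418 + (4 + 8*6)/(2*((8*6))))² = (418 + (½)*(4 + 48)/48)² = (418 + (½)*(1/48)*52)² = (418 + 13/24)² = (10045/24)² = 100902025/576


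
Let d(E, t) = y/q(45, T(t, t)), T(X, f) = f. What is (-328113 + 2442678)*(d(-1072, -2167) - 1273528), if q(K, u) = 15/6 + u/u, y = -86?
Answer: -18851067852420/7 ≈ -2.6930e+12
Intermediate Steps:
q(K, u) = 7/2 (q(K, u) = 15*(⅙) + 1 = 5/2 + 1 = 7/2)
d(E, t) = -172/7 (d(E, t) = -86/7/2 = -86*2/7 = -172/7)
(-328113 + 2442678)*(d(-1072, -2167) - 1273528) = (-328113 + 2442678)*(-172/7 - 1273528) = 2114565*(-8914868/7) = -18851067852420/7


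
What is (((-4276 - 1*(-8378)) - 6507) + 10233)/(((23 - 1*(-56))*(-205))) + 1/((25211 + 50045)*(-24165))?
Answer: -2847139480583/5890319856360 ≈ -0.48336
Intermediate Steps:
(((-4276 - 1*(-8378)) - 6507) + 10233)/(((23 - 1*(-56))*(-205))) + 1/((25211 + 50045)*(-24165)) = (((-4276 + 8378) - 6507) + 10233)/(((23 + 56)*(-205))) - 1/24165/75256 = ((4102 - 6507) + 10233)/((79*(-205))) + (1/75256)*(-1/24165) = (-2405 + 10233)/(-16195) - 1/1818561240 = 7828*(-1/16195) - 1/1818561240 = -7828/16195 - 1/1818561240 = -2847139480583/5890319856360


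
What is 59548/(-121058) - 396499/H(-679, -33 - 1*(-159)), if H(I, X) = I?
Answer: 3425638775/5871313 ≈ 583.45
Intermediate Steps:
59548/(-121058) - 396499/H(-679, -33 - 1*(-159)) = 59548/(-121058) - 396499/(-679) = 59548*(-1/121058) - 396499*(-1/679) = -29774/60529 + 396499/679 = 3425638775/5871313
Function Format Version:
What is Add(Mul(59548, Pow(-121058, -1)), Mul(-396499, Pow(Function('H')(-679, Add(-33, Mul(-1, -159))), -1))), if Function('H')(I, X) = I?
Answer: Rational(3425638775, 5871313) ≈ 583.45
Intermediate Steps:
Add(Mul(59548, Pow(-121058, -1)), Mul(-396499, Pow(Function('H')(-679, Add(-33, Mul(-1, -159))), -1))) = Add(Mul(59548, Pow(-121058, -1)), Mul(-396499, Pow(-679, -1))) = Add(Mul(59548, Rational(-1, 121058)), Mul(-396499, Rational(-1, 679))) = Add(Rational(-29774, 60529), Rational(396499, 679)) = Rational(3425638775, 5871313)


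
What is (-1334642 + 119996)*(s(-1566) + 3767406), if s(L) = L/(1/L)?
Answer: -7554809034252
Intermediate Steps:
s(L) = L² (s(L) = L*L = L²)
(-1334642 + 119996)*(s(-1566) + 3767406) = (-1334642 + 119996)*((-1566)² + 3767406) = -1214646*(2452356 + 3767406) = -1214646*6219762 = -7554809034252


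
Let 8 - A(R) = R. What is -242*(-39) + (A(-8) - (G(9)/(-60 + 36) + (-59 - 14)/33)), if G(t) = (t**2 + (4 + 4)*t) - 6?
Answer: 2498057/264 ≈ 9462.3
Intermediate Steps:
A(R) = 8 - R
G(t) = -6 + t**2 + 8*t (G(t) = (t**2 + 8*t) - 6 = -6 + t**2 + 8*t)
-242*(-39) + (A(-8) - (G(9)/(-60 + 36) + (-59 - 14)/33)) = -242*(-39) + ((8 - 1*(-8)) - ((-6 + 9**2 + 8*9)/(-60 + 36) + (-59 - 14)/33)) = 9438 + ((8 + 8) - ((-6 + 81 + 72)/(-24) - 73*1/33)) = 9438 + (16 - (147*(-1/24) - 73/33)) = 9438 + (16 - (-49/8 - 73/33)) = 9438 + (16 - 1*(-2201/264)) = 9438 + (16 + 2201/264) = 9438 + 6425/264 = 2498057/264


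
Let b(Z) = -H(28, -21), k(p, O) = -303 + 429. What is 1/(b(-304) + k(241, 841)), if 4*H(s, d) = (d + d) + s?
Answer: 2/259 ≈ 0.0077220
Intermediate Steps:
k(p, O) = 126
H(s, d) = d/2 + s/4 (H(s, d) = ((d + d) + s)/4 = (2*d + s)/4 = (s + 2*d)/4 = d/2 + s/4)
b(Z) = 7/2 (b(Z) = -((½)*(-21) + (¼)*28) = -(-21/2 + 7) = -1*(-7/2) = 7/2)
1/(b(-304) + k(241, 841)) = 1/(7/2 + 126) = 1/(259/2) = 2/259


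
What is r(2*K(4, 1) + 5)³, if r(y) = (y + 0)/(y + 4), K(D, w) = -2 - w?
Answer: -1/27 ≈ -0.037037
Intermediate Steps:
r(y) = y/(4 + y)
r(2*K(4, 1) + 5)³ = ((2*(-2 - 1*1) + 5)/(4 + (2*(-2 - 1*1) + 5)))³ = ((2*(-2 - 1) + 5)/(4 + (2*(-2 - 1) + 5)))³ = ((2*(-3) + 5)/(4 + (2*(-3) + 5)))³ = ((-6 + 5)/(4 + (-6 + 5)))³ = (-1/(4 - 1))³ = (-1/3)³ = (-1*⅓)³ = (-⅓)³ = -1/27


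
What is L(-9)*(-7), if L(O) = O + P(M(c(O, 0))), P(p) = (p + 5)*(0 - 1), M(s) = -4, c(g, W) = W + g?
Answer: 70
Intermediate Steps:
P(p) = -5 - p (P(p) = (5 + p)*(-1) = -5 - p)
L(O) = -1 + O (L(O) = O + (-5 - 1*(-4)) = O + (-5 + 4) = O - 1 = -1 + O)
L(-9)*(-7) = (-1 - 9)*(-7) = -10*(-7) = 70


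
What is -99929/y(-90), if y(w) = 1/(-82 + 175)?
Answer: -9293397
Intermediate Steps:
y(w) = 1/93
-99929/y(-90) = -99929/1/93 = -99929*93 = -9293397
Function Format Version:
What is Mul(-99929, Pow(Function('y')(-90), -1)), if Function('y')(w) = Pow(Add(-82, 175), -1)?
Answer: -9293397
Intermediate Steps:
Function('y')(w) = Rational(1, 93) (Function('y')(w) = Pow(93, -1) = Rational(1, 93))
Mul(-99929, Pow(Function('y')(-90), -1)) = Mul(-99929, Pow(Rational(1, 93), -1)) = Mul(-99929, 93) = -9293397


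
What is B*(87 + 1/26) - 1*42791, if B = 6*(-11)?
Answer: -630962/13 ≈ -48536.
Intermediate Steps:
B = -66
B*(87 + 1/26) - 1*42791 = -66*(87 + 1/26) - 1*42791 = -66*(87 + 1/26) - 42791 = -66*2263/26 - 42791 = -74679/13 - 42791 = -630962/13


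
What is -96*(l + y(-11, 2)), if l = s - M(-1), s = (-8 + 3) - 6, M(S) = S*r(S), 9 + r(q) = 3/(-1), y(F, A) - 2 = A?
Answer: 1824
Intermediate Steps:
y(F, A) = 2 + A
r(q) = -12 (r(q) = -9 + 3/(-1) = -9 + 3*(-1) = -9 - 3 = -12)
M(S) = -12*S (M(S) = S*(-12) = -12*S)
s = -11 (s = -5 - 6 = -11)
l = -23 (l = -11 - (-12)*(-1) = -11 - 1*12 = -11 - 12 = -23)
-96*(l + y(-11, 2)) = -96*(-23 + (2 + 2)) = -96*(-23 + 4) = -96*(-19) = 1824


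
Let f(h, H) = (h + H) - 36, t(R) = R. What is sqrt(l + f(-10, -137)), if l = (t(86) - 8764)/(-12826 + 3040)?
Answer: 2*I*sqrt(1090013610)/4893 ≈ 13.495*I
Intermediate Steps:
f(h, H) = -36 + H + h (f(h, H) = (H + h) - 36 = -36 + H + h)
l = 4339/4893 (l = (86 - 8764)/(-12826 + 3040) = -8678/(-9786) = -8678*(-1/9786) = 4339/4893 ≈ 0.88678)
sqrt(l + f(-10, -137)) = sqrt(4339/4893 + (-36 - 137 - 10)) = sqrt(4339/4893 - 183) = sqrt(-891080/4893) = 2*I*sqrt(1090013610)/4893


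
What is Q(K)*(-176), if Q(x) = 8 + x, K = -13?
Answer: 880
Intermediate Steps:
Q(K)*(-176) = (8 - 13)*(-176) = -5*(-176) = 880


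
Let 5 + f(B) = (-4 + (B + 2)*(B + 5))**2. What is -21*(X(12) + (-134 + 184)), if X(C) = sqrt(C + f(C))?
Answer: -1050 - 21*sqrt(54763) ≈ -5964.3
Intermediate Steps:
f(B) = -5 + (-4 + (2 + B)*(5 + B))**2 (f(B) = -5 + (-4 + (B + 2)*(B + 5))**2 = -5 + (-4 + (2 + B)*(5 + B))**2)
X(C) = sqrt(-5 + C + (6 + C**2 + 7*C)**2) (X(C) = sqrt(C + (-5 + (6 + C**2 + 7*C)**2)) = sqrt(-5 + C + (6 + C**2 + 7*C)**2))
-21*(X(12) + (-134 + 184)) = -21*(sqrt(-5 + 12 + (6 + 12**2 + 7*12)**2) + (-134 + 184)) = -21*(sqrt(-5 + 12 + (6 + 144 + 84)**2) + 50) = -21*(sqrt(-5 + 12 + 234**2) + 50) = -21*(sqrt(-5 + 12 + 54756) + 50) = -21*(sqrt(54763) + 50) = -21*(50 + sqrt(54763)) = -1050 - 21*sqrt(54763)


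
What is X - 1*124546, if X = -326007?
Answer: -450553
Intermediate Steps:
X - 1*124546 = -326007 - 1*124546 = -326007 - 124546 = -450553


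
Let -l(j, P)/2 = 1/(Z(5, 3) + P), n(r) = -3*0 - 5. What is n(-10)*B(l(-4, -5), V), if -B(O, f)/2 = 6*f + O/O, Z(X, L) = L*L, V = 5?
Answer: 310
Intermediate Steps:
n(r) = -5 (n(r) = 0 - 5 = -5)
Z(X, L) = L**2
l(j, P) = -2/(9 + P) (l(j, P) = -2/(3**2 + P) = -2/(9 + P))
B(O, f) = -2 - 12*f (B(O, f) = -2*(6*f + O/O) = -2*(6*f + 1) = -2*(1 + 6*f) = -2 - 12*f)
n(-10)*B(l(-4, -5), V) = -5*(-2 - 12*5) = -5*(-2 - 60) = -5*(-62) = 310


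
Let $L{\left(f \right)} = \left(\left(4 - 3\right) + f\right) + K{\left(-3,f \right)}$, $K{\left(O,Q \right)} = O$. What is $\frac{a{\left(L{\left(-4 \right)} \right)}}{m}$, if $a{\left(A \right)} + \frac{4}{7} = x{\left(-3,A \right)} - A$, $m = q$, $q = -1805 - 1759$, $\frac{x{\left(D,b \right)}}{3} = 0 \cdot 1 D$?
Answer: $- \frac{19}{12474} \approx -0.0015232$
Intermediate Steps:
$x{\left(D,b \right)} = 0$ ($x{\left(D,b \right)} = 3 \cdot 0 \cdot 1 D = 3 \cdot 0 D = 3 \cdot 0 = 0$)
$L{\left(f \right)} = -2 + f$ ($L{\left(f \right)} = \left(\left(4 - 3\right) + f\right) - 3 = \left(1 + f\right) - 3 = -2 + f$)
$q = -3564$ ($q = -1805 - 1759 = -3564$)
$m = -3564$
$a{\left(A \right)} = - \frac{4}{7} - A$ ($a{\left(A \right)} = - \frac{4}{7} + \left(0 - A\right) = - \frac{4}{7} - A$)
$\frac{a{\left(L{\left(-4 \right)} \right)}}{m} = \frac{- \frac{4}{7} - \left(-2 - 4\right)}{-3564} = \left(- \frac{4}{7} - -6\right) \left(- \frac{1}{3564}\right) = \left(- \frac{4}{7} + 6\right) \left(- \frac{1}{3564}\right) = \frac{38}{7} \left(- \frac{1}{3564}\right) = - \frac{19}{12474}$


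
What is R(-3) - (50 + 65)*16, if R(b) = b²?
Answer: -1831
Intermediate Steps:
R(-3) - (50 + 65)*16 = (-3)² - (50 + 65)*16 = 9 - 115*16 = 9 - 1*1840 = 9 - 1840 = -1831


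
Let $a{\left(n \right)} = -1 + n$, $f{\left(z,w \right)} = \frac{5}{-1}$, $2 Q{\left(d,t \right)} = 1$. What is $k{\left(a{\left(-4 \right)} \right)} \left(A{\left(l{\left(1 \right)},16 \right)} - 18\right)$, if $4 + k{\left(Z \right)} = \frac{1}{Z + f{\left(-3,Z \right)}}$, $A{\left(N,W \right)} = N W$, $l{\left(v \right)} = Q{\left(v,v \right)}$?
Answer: $41$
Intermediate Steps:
$Q{\left(d,t \right)} = \frac{1}{2}$ ($Q{\left(d,t \right)} = \frac{1}{2} \cdot 1 = \frac{1}{2}$)
$l{\left(v \right)} = \frac{1}{2}$
$f{\left(z,w \right)} = -5$ ($f{\left(z,w \right)} = 5 \left(-1\right) = -5$)
$k{\left(Z \right)} = -4 + \frac{1}{-5 + Z}$ ($k{\left(Z \right)} = -4 + \frac{1}{Z - 5} = -4 + \frac{1}{-5 + Z}$)
$k{\left(a{\left(-4 \right)} \right)} \left(A{\left(l{\left(1 \right)},16 \right)} - 18\right) = \frac{21 - 4 \left(-1 - 4\right)}{-5 - 5} \left(\frac{1}{2} \cdot 16 - 18\right) = \frac{21 - -20}{-5 - 5} \left(8 - 18\right) = \frac{21 + 20}{-10} \left(-10\right) = \left(- \frac{1}{10}\right) 41 \left(-10\right) = \left(- \frac{41}{10}\right) \left(-10\right) = 41$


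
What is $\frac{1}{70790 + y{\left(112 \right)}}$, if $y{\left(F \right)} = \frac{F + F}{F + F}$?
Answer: $\frac{1}{70791} \approx 1.4126 \cdot 10^{-5}$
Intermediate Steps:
$y{\left(F \right)} = 1$ ($y{\left(F \right)} = \frac{2 F}{2 F} = 2 F \frac{1}{2 F} = 1$)
$\frac{1}{70790 + y{\left(112 \right)}} = \frac{1}{70790 + 1} = \frac{1}{70791}$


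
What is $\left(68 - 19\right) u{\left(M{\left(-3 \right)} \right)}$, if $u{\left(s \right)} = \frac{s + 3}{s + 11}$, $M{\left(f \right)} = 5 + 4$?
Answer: $\frac{147}{5} \approx 29.4$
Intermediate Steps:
$M{\left(f \right)} = 9$
$u{\left(s \right)} = \frac{3 + s}{11 + s}$
$\left(68 - 19\right) u{\left(M{\left(-3 \right)} \right)} = \left(68 - 19\right) \frac{3 + 9}{11 + 9} = 49 \cdot \frac{1}{20} \cdot 12 = 49 \cdot \frac{3}{5} = \frac{147}{5}$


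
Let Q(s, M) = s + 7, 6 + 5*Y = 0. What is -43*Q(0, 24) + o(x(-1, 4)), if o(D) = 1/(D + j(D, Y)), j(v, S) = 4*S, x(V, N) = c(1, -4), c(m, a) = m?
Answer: -5724/19 ≈ -301.26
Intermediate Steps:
Y = -6/5 (Y = -6/5 + (⅕)*0 = -6/5 + 0 = -6/5 ≈ -1.2000)
x(V, N) = 1
Q(s, M) = 7 + s
o(D) = 1/(-24/5 + D) (o(D) = 1/(D + 4*(-6/5)) = 1/(D - 24/5) = 1/(-24/5 + D))
-43*Q(0, 24) + o(x(-1, 4)) = -43*(7 + 0) + 5/(-24 + 5*1) = -43*7 + 5/(-24 + 5) = -301 + 5/(-19) = -301 + 5*(-1/19) = -301 - 5/19 = -5724/19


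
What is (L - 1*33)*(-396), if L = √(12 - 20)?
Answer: 13068 - 792*I*√2 ≈ 13068.0 - 1120.1*I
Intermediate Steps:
L = 2*I*√2 (L = √(-8) = 2*I*√2 ≈ 2.8284*I)
(L - 1*33)*(-396) = (2*I*√2 - 1*33)*(-396) = (2*I*√2 - 33)*(-396) = (-33 + 2*I*√2)*(-396) = 13068 - 792*I*√2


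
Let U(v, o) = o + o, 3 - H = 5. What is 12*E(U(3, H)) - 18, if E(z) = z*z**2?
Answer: -786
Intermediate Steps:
H = -2 (H = 3 - 1*5 = 3 - 5 = -2)
U(v, o) = 2*o
E(z) = z**3
12*E(U(3, H)) - 18 = 12*(2*(-2))**3 - 18 = 12*(-4)**3 - 18 = 12*(-64) - 18 = -768 - 18 = -786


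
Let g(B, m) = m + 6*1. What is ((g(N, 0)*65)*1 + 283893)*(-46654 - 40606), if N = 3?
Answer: -24806534580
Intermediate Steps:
g(B, m) = 6 + m (g(B, m) = m + 6 = 6 + m)
((g(N, 0)*65)*1 + 283893)*(-46654 - 40606) = (((6 + 0)*65)*1 + 283893)*(-46654 - 40606) = ((6*65)*1 + 283893)*(-87260) = (390*1 + 283893)*(-87260) = (390 + 283893)*(-87260) = 284283*(-87260) = -24806534580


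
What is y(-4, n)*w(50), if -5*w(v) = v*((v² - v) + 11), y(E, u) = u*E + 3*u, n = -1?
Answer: -24610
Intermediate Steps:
y(E, u) = 3*u + E*u (y(E, u) = E*u + 3*u = 3*u + E*u)
w(v) = -v*(11 + v² - v)/5 (w(v) = -v*((v² - v) + 11)/5 = -v*(11 + v² - v)/5)
y(-4, n)*w(50) = (-(3 - 4))*((⅕)*50*(-11 + 50 - 1*50²)) = (-1*(-1))*((⅕)*50*(-11 + 50 - 1*2500)) = 1*((⅕)*50*(-11 + 50 - 2500)) = 1*((⅕)*50*(-2461)) = 1*(-24610) = -24610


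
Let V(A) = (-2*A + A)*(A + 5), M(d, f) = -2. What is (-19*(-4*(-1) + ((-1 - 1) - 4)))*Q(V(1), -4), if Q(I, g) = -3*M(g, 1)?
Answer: 228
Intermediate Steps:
V(A) = -A*(5 + A) (V(A) = (-A)*(5 + A) = -A*(5 + A))
Q(I, g) = 6 (Q(I, g) = -3*(-2) = 6)
(-19*(-4*(-1) + ((-1 - 1) - 4)))*Q(V(1), -4) = -19*(-4*(-1) + ((-1 - 1) - 4))*6 = -19*(4 + (-2 - 4))*6 = -19*(4 - 6)*6 = -19*(-2)*6 = 38*6 = 228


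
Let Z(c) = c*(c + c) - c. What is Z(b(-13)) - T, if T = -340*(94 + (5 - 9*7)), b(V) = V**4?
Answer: 1631445121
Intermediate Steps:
Z(c) = -c + 2*c**2 (Z(c) = c*(2*c) - c = 2*c**2 - c = -c + 2*c**2)
T = -12240 (T = -340*(94 + (5 - 63)) = -340*(94 - 58) = -340*36 = -12240)
Z(b(-13)) - T = (-13)**4*(-1 + 2*(-13)**4) - 1*(-12240) = 28561*(-1 + 2*28561) + 12240 = 28561*(-1 + 57122) + 12240 = 28561*57121 + 12240 = 1631432881 + 12240 = 1631445121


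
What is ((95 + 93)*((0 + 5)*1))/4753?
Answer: 940/4753 ≈ 0.19777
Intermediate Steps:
((95 + 93)*((0 + 5)*1))/4753 = (188*(5*1))*(1/4753) = (188*5)*(1/4753) = 940*(1/4753) = 940/4753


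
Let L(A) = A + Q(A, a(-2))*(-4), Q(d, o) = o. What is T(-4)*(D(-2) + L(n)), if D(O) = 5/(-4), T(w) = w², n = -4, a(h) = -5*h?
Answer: -724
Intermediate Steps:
L(A) = -40 + A (L(A) = A - 5*(-2)*(-4) = A + 10*(-4) = A - 40 = -40 + A)
D(O) = -5/4 (D(O) = 5*(-¼) = -5/4)
T(-4)*(D(-2) + L(n)) = (-4)²*(-5/4 + (-40 - 4)) = 16*(-5/4 - 44) = 16*(-181/4) = -724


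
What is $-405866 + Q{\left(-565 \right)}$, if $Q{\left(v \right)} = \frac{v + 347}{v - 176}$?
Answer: $- \frac{300746488}{741} \approx -4.0587 \cdot 10^{5}$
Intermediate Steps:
$Q{\left(v \right)} = \frac{347 + v}{-176 + v}$
$-405866 + Q{\left(-565 \right)} = -405866 + \frac{347 - 565}{-176 - 565} = -405866 + \frac{1}{-741} \left(-218\right) = -405866 - - \frac{218}{741} = -405866 + \frac{218}{741} = - \frac{300746488}{741}$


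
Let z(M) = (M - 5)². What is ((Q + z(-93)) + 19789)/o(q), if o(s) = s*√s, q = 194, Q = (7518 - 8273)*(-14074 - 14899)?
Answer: 5476002*√194/9409 ≈ 8106.3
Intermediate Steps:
z(M) = (-5 + M)²
Q = 21874615 (Q = -755*(-28973) = 21874615)
o(s) = s^(3/2)
((Q + z(-93)) + 19789)/o(q) = ((21874615 + (-5 - 93)²) + 19789)/(194^(3/2)) = ((21874615 + (-98)²) + 19789)/((194*√194)) = ((21874615 + 9604) + 19789)*(√194/37636) = (21884219 + 19789)*(√194/37636) = 21904008*(√194/37636) = 5476002*√194/9409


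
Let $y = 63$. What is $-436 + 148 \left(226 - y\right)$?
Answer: $23688$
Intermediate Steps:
$-436 + 148 \left(226 - y\right) = -436 + 148 \left(226 - 63\right) = -436 + 148 \cdot 163 = -436 + 24124 = 23688$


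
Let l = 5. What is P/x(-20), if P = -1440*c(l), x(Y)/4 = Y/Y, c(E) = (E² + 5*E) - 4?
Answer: -16560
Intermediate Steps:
c(E) = -4 + E² + 5*E
x(Y) = 4 (x(Y) = 4*(Y/Y) = 4*1 = 4)
P = -66240 (P = -1440*(-4 + 5² + 5*5) = -1440*(-4 + 25 + 25) = -1440*46 = -66240)
P/x(-20) = -66240/4 = -66240*¼ = -16560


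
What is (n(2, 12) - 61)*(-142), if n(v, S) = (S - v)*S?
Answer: -8378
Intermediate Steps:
n(v, S) = S*(S - v)
(n(2, 12) - 61)*(-142) = (12*(12 - 1*2) - 61)*(-142) = (12*(12 - 2) - 61)*(-142) = (12*10 - 61)*(-142) = (120 - 61)*(-142) = 59*(-142) = -8378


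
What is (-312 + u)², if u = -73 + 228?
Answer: 24649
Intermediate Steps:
u = 155
(-312 + u)² = (-312 + 155)² = (-157)² = 24649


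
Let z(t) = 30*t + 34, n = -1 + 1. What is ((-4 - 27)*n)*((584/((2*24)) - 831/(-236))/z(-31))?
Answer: 0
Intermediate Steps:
n = 0
z(t) = 34 + 30*t
((-4 - 27)*n)*((584/((2*24)) - 831/(-236))/z(-31)) = ((-4 - 27)*0)*((584/((2*24)) - 831/(-236))/(34 + 30*(-31))) = (-31*0)*((584/48 - 831*(-1/236))/(34 - 930)) = 0*((584*(1/48) + 831/236)/(-896)) = 0*((73/6 + 831/236)*(-1/896)) = 0*((11107/708)*(-1/896)) = 0*(-11107/634368) = 0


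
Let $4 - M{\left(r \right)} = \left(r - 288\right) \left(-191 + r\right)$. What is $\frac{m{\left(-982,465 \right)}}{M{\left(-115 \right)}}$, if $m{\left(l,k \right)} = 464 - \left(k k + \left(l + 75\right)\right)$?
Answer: $\frac{107427}{61657} \approx 1.7423$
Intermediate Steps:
$M{\left(r \right)} = 4 - \left(-288 + r\right) \left(-191 + r\right)$ ($M{\left(r \right)} = 4 - \left(r - 288\right) \left(-191 + r\right) = 4 - \left(-288 + r\right) \left(-191 + r\right)$)
$m{\left(l,k \right)} = 389 - l - k^{2}$ ($m{\left(l,k \right)} = 464 - \left(k^{2} + \left(75 + l\right)\right) = 464 - \left(75 + l + k^{2}\right) = 389 - l - k^{2}$)
$\frac{m{\left(-982,465 \right)}}{M{\left(-115 \right)}} = \frac{389 - -982 - 465^{2}}{-55004 - \left(-115\right)^{2} + 479 \left(-115\right)} = \frac{389 + 982 - 216225}{-55004 - 13225 - 55085} = - \frac{214854}{-123314} = \left(-214854\right) \left(- \frac{1}{123314}\right) = \frac{107427}{61657}$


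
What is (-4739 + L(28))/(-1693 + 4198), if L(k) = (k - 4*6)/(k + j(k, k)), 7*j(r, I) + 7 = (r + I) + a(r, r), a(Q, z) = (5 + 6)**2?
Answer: -867223/458415 ≈ -1.8918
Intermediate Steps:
a(Q, z) = 121 (a(Q, z) = 11**2 = 121)
j(r, I) = 114/7 + I/7 + r/7 (j(r, I) = -1 + ((r + I) + 121)/7 = -1 + ((I + r) + 121)/7 = -1 + (121 + I + r)/7 = -1 + (121/7 + I/7 + r/7) = 114/7 + I/7 + r/7)
L(k) = (-24 + k)/(114/7 + 9*k/7) (L(k) = (k - 4*6)/(k + (114/7 + k/7 + k/7)) = (k - 24)/(k + (114/7 + 2*k/7)) = (-24 + k)/(114/7 + 9*k/7))
(-4739 + L(28))/(-1693 + 4198) = (-4739 + 7*(-24 + 28)/(3*(38 + 3*28)))/(-1693 + 4198) = (-4739 + (7/3)*4/(38 + 84))/2505 = (-4739 + (7/3)*4/122)*(1/2505) = (-4739 + (7/3)*(1/122)*4)*(1/2505) = (-4739 + 14/183)*(1/2505) = -867223/183*1/2505 = -867223/458415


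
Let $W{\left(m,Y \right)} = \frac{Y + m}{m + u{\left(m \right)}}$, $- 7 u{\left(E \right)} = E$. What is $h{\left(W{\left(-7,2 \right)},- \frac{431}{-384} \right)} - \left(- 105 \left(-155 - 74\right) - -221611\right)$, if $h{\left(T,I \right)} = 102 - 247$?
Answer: $-245801$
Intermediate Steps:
$u{\left(E \right)} = - \frac{E}{7}$
$W{\left(m,Y \right)} = \frac{7 \left(Y + m\right)}{6 m}$ ($W{\left(m,Y \right)} = \frac{Y + m}{m - \frac{m}{7}} = \frac{Y + m}{\frac{6}{7} m} = \left(Y + m\right) \frac{7}{6 m} = \frac{7 \left(Y + m\right)}{6 m}$)
$h{\left(T,I \right)} = -145$ ($h{\left(T,I \right)} = 102 - 247 = -145$)
$h{\left(W{\left(-7,2 \right)},- \frac{431}{-384} \right)} - \left(- 105 \left(-155 - 74\right) - -221611\right) = -145 - \left(- 105 \left(-155 - 74\right) - -221611\right) = -145 - \left(\left(-105\right) \left(-229\right) + 221611\right) = -145 - \left(24045 + 221611\right) = -145 - 245656 = -245801$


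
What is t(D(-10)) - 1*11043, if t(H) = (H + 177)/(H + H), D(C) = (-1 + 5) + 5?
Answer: -33098/3 ≈ -11033.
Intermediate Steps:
D(C) = 9 (D(C) = 4 + 5 = 9)
t(H) = (177 + H)/(2*H) (t(H) = (177 + H)/((2*H)) = (177 + H)*(1/(2*H)) = (177 + H)/(2*H))
t(D(-10)) - 1*11043 = (½)*(177 + 9)/9 - 1*11043 = (½)*(⅑)*186 - 11043 = 31/3 - 11043 = -33098/3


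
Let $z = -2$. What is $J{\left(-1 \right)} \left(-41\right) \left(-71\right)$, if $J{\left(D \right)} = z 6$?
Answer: $-34932$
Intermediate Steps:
$J{\left(D \right)} = -12$ ($J{\left(D \right)} = \left(-2\right) 6 = -12$)
$J{\left(-1 \right)} \left(-41\right) \left(-71\right) = \left(-12\right) \left(-41\right) \left(-71\right) = 492 \left(-71\right) = -34932$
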